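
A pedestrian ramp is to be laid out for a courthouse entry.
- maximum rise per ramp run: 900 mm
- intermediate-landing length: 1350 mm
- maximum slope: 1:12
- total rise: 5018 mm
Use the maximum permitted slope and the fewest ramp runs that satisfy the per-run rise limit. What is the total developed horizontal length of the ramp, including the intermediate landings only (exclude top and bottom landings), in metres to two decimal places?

5018 / 900 = 5.58, so 6 ramp runs are needed. That means 5 intermediate landings.
Horizontal run for 5018 mm of rise at 1:12 is 5018 × 12 = 60216 mm.
Intermediate landings: 5 × 1350 = 6750 mm.
Developed length = 60216 + 6750 = 66966 mm.
= 66.97 m.

66.97 m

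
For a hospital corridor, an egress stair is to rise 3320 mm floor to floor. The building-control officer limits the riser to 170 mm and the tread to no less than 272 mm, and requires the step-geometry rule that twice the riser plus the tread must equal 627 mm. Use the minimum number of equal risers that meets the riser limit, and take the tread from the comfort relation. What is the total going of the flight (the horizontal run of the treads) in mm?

⌈3320/170⌉ = 20 risers.
Each riser is 3320/20 = 166 mm (≤ 170 mm).
Tread T = 627 − 2 × 166 = 295 mm (≥ 272 mm).
20 risers give 19 treads; going = 19 × 295 = 5605 mm.

5605 mm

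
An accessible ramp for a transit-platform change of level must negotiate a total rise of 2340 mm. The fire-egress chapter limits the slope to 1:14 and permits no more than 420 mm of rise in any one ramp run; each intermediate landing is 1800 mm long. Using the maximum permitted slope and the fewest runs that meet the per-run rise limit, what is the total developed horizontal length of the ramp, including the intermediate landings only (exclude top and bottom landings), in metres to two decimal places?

41.76 m

At most 420 each: 2340/420 = 5.57, giving 6 ramp runs. That means 5 intermediate landings.
Horizontal run for 2340 mm of rise at 1:14 is 2340 × 14 = 32760 mm.
Intermediate landings: 5 × 1800 = 9000 mm.
Total developed length = 32760 + 9000 = 41760 mm.
= 41.76 m.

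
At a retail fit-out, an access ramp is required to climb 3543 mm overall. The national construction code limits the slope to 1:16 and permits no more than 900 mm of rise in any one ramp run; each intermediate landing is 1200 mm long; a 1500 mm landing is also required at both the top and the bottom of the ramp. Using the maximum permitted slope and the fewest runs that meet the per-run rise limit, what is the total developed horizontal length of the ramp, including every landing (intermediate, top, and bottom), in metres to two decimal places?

⌈3543/900⌉ = 4 ramp runs. That means 3 intermediate landings.
Horizontal run for 3543 mm of rise at 1:16 is 3543 × 16 = 56688 mm.
Intermediate landings: 3 × 1200 = 3600 mm.
Top and bottom landings: 2 × 1500 = 3000 mm.
Total = 56688 + 3600 + 3000 = 63288 mm.
= 63.29 m.

63.29 m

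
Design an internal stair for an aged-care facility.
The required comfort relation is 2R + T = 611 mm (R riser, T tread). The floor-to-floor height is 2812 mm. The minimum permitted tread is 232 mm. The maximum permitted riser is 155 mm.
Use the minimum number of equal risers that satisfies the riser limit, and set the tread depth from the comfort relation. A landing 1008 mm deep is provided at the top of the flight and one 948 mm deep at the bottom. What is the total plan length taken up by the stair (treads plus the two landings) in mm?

7626 mm

2812 / 155 = 18.14, so 19 risers are needed.
Each riser is 2812/19 = 148 mm (≤ 155 mm).
Tread T = 611 − 2 × 148 = 315 mm (≥ 232 mm).
Going = (19 − 1) × 315 = 5670 mm.
Enclosure = 5670 + 1008 + 948 = 7626 mm.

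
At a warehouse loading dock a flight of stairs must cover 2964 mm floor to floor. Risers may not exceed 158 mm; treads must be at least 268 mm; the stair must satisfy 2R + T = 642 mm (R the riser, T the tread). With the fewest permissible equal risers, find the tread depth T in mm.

At most 158 each: 2964/158 = 18.76, giving 19 risers.
Each riser is 2964/19 = 156 mm (≤ 158 mm).
T = 642 − 2·156 = 330 mm, which satisfies the 268 mm minimum.

330 mm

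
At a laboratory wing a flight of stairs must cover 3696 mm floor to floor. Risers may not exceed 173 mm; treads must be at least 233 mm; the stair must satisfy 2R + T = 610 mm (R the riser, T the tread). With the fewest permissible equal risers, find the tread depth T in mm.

⌈3696/173⌉ = 22 risers.
R = 3696 ÷ 22 = 168 mm.
From 2R + T = 610: T = 610 − 336 = 274 mm.

274 mm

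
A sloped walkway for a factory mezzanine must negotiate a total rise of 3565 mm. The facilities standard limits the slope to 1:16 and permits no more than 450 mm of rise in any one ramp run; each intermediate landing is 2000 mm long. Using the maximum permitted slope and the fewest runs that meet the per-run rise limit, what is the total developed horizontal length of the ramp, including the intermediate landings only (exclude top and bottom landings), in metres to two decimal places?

71.04 m

At most 450 each: 3565/450 = 7.92, giving 8 ramp runs. That means 7 intermediate landings.
Ramp run (horizontal) at 1:16: 3565 × 16 = 57040 mm.
Intermediate landings: 7 × 2000 = 14000 mm.
Total developed length = 57040 + 14000 = 71040 mm.
= 71.04 m.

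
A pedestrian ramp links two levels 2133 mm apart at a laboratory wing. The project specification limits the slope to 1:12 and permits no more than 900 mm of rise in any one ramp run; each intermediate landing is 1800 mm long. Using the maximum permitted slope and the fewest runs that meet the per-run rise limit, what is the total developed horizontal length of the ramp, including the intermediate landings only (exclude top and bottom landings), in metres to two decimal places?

At most 900 each: 2133/900 = 2.37, giving 3 ramp runs. That means 2 intermediate landings.
Ramp run (horizontal) at 1:12: 2133 × 12 = 25596 mm.
Intermediate landings: 2 × 1800 = 3600 mm.
Developed length = 25596 + 3600 = 29196 mm.
= 29.20 m.

29.20 m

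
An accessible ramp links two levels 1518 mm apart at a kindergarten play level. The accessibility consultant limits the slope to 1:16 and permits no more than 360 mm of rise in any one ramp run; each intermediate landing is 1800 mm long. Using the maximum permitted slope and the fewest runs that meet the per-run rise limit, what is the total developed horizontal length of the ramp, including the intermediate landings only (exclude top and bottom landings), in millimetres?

31488 mm

⌈1518/360⌉ = 5 ramp runs. That means 4 intermediate landings.
Ramp run (horizontal) at 1:16: 1518 × 16 = 24288 mm.
Intermediate landings: 4 × 1800 = 7200 mm.
Developed length = 24288 + 7200 = 31488 mm.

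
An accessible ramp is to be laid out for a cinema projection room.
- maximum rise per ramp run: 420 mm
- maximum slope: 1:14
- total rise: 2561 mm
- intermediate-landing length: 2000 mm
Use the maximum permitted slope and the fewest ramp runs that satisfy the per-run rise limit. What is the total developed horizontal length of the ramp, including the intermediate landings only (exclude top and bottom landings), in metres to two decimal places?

At most 420 each: 2561/420 = 6.10, giving 7 ramp runs. That means 6 intermediate landings.
Ramp run (horizontal) at 1:14: 2561 × 14 = 35854 mm.
6 intermediate landings contribute 6 × 2000 = 12000 mm.
Total developed length = 35854 + 12000 = 47854 mm.
= 47.85 m.

47.85 m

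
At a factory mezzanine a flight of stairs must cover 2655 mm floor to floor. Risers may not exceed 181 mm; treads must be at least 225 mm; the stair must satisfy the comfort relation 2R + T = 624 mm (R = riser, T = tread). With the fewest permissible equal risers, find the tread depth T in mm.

⌈2655/181⌉ = 15 risers.
Each riser is 2655/15 = 177 mm (≤ 181 mm).
Tread T = 624 − 2 × 177 = 270 mm (≥ 225 mm).

270 mm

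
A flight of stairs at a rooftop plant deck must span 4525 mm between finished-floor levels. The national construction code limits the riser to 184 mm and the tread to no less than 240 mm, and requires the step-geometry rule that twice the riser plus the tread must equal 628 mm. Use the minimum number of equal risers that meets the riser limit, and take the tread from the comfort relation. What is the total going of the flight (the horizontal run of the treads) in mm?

6384 mm

4525 / 184 = 24.592 → round up to 25 risers.
R = 4525 ÷ 25 = 181 mm.
From 2R + T = 628: T = 628 − 362 = 266 mm.
Treads = 25 − 1 = 24; going = 24 × 266 = 6384 mm.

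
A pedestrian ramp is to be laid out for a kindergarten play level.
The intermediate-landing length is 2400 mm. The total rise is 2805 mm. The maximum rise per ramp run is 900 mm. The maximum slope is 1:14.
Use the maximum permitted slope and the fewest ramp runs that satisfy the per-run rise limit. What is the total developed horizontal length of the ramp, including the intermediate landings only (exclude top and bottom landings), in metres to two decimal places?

2805 / 900 = 3.12, so 4 ramp runs are needed. That means 3 intermediate landings.
Horizontal run for 2805 mm of rise at 1:14 is 2805 × 14 = 39270 mm.
3 intermediate landings contribute 3 × 2400 = 7200 mm.
Developed length = 39270 + 7200 = 46470 mm.
= 46.47 m.

46.47 m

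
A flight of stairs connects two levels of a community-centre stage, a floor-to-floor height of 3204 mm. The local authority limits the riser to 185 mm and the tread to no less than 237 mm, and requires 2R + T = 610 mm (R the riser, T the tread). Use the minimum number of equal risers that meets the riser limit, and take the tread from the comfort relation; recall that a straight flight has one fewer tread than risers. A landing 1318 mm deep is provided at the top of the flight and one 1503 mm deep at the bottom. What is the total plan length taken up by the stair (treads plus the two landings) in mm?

3204 / 185 = 17.319 → round up to 18 risers.
Each riser is 3204/18 = 178 mm (≤ 185 mm).
T = 610 − 2·178 = 254 mm, which satisfies the 237 mm minimum.
18 risers give 17 treads; going = 17 × 254 = 4318 mm.
Add landings: 4318 + 1318 + 1503 = 7139 mm.

7139 mm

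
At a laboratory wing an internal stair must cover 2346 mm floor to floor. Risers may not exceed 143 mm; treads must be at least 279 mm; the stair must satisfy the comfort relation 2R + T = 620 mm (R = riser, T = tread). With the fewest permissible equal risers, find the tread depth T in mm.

344 mm

At most 143 each: 2346/143 = 16.41, giving 17 risers.
Riser R = 2346 / 17 = 138 mm, within the 143 mm limit.
Tread T = 620 − 2 × 138 = 344 mm (≥ 279 mm).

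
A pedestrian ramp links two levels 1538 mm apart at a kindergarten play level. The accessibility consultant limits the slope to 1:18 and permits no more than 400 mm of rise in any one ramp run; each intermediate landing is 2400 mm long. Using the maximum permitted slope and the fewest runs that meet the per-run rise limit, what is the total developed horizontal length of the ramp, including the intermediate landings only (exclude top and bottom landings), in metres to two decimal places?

34.88 m

⌈1538/400⌉ = 4 ramp runs. That means 3 intermediate landings.
Horizontal run for 1538 mm of rise at 1:18 is 1538 × 18 = 27684 mm.
Intermediate landings: 3 × 2400 = 7200 mm.
Developed length = 27684 + 7200 = 34884 mm.
= 34.88 m.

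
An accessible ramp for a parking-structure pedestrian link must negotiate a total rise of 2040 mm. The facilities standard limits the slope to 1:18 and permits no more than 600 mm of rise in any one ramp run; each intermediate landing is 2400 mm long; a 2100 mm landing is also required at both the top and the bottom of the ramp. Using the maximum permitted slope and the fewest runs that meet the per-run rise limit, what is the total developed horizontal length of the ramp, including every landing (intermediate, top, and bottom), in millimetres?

48120 mm

2040 / 600 = 3.400 → round up to 4 ramp runs. That means 3 intermediate landings.
Horizontal run for 2040 mm of rise at 1:18 is 2040 × 18 = 36720 mm.
3 intermediate landings contribute 3 × 2400 = 7200 mm.
Top and bottom landings: 2 × 2100 = 4200 mm.
Total = 36720 + 7200 + 4200 = 48120 mm.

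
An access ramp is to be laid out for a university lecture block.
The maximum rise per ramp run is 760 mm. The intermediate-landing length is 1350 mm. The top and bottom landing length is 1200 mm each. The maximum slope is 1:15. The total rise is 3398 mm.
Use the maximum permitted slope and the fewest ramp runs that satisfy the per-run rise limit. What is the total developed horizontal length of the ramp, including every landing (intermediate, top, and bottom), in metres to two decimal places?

58.77 m

3398 / 760 = 4.471 → round up to 5 ramp runs. That means 4 intermediate landings.
Ramp run (horizontal) at 1:15: 3398 × 15 = 50970 mm.
Intermediate landings: 4 × 1350 = 5400 mm.
Top and bottom landings: 2 × 1200 = 2400 mm.
Total = 50970 + 5400 + 2400 = 58770 mm.
= 58.77 m.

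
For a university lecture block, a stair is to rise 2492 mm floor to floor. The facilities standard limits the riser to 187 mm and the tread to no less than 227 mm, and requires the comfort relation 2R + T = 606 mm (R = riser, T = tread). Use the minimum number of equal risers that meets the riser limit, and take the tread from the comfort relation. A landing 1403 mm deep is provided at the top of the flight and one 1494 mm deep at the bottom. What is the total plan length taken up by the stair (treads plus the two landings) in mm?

2492 / 187 = 13.33, so 14 risers are needed.
Riser R = 2492 / 14 = 178 mm, within the 187 mm limit.
From 2R + T = 606: T = 606 − 356 = 250 mm.
14 risers give 13 treads; going = 13 × 250 = 3250 mm.
Add landings: 3250 + 1403 + 1494 = 6147 mm.

6147 mm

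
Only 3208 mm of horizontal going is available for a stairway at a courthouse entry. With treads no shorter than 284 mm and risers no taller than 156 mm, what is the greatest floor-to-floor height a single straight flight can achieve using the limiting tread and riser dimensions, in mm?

1872 mm

3208 / 284 = 11.30, so 11 treads fit.
Risers = treads + 1 = 12.
Maximum height = 12 × 156 = 1872 mm.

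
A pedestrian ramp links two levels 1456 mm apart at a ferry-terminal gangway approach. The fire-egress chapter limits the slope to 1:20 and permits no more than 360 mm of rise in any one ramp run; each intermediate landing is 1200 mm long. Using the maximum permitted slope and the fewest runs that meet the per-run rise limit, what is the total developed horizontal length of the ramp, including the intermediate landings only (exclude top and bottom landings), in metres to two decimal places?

1456 / 360 = 4.04, so 5 ramp runs are needed. That means 4 intermediate landings.
Horizontal run for 1456 mm of rise at 1:20 is 1456 × 20 = 29120 mm.
4 intermediate landings contribute 4 × 1200 = 4800 mm.
Developed length = 29120 + 4800 = 33920 mm.
= 33.92 m.

33.92 m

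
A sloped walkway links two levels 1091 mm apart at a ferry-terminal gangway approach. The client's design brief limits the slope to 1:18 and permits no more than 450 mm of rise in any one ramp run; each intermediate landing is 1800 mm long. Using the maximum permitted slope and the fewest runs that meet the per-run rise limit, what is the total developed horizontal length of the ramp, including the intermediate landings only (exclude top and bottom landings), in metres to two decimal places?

At most 450 each: 1091/450 = 2.42, giving 3 ramp runs. That means 2 intermediate landings.
Horizontal run for 1091 mm of rise at 1:18 is 1091 × 18 = 19638 mm.
Intermediate landings: 2 × 1800 = 3600 mm.
Total developed length = 19638 + 3600 = 23238 mm.
= 23.24 m.

23.24 m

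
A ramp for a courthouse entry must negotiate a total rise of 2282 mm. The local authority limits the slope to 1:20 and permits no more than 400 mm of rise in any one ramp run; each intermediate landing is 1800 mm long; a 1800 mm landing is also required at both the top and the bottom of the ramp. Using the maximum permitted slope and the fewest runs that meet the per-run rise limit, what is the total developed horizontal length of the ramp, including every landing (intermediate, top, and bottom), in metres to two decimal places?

⌈2282/400⌉ = 6 ramp runs. That means 5 intermediate landings.
Ramp run (horizontal) at 1:20: 2282 × 20 = 45640 mm.
5 intermediate landings contribute 5 × 1800 = 9000 mm.
Top and bottom landings: 2 × 1800 = 3600 mm.
Total = 45640 + 9000 + 3600 = 58240 mm.
= 58.24 m.

58.24 m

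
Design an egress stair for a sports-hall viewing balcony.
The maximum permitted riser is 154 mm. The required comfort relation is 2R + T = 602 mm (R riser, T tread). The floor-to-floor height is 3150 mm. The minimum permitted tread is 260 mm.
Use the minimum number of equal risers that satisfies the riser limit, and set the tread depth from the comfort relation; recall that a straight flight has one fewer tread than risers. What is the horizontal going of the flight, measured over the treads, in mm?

3150 / 154 = 20.455 → round up to 21 risers.
Riser R = 3150 / 21 = 150 mm, within the 154 mm limit.
T = 602 − 2·150 = 302 mm, which satisfies the 260 mm minimum.
Going = (21 − 1) × 302 = 6040 mm.

6040 mm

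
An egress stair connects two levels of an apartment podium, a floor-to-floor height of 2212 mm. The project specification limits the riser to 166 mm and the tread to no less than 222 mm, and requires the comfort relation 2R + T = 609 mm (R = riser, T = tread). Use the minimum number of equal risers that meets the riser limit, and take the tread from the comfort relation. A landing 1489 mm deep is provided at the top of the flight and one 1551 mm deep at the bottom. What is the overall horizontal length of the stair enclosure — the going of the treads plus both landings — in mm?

6849 mm

⌈2212/166⌉ = 14 risers.
Riser R = 2212 / 14 = 158 mm, within the 166 mm limit.
From 2R + T = 609: T = 609 − 316 = 293 mm.
14 risers give 13 treads; going = 13 × 293 = 3809 mm.
Add landings: 3809 + 1489 + 1551 = 6849 mm.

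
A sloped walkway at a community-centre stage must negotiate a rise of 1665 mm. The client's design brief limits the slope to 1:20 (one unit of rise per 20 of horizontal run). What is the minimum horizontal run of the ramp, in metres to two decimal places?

At 1:20 the run is 20 × 1665 = 33300 mm.
33300 mm = 33.30 m.

33.30 m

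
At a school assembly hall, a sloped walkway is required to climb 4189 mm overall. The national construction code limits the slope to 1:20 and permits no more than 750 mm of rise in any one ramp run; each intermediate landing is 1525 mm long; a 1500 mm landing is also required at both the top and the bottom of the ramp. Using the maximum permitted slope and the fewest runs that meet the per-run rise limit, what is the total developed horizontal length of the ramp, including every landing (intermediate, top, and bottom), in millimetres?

94405 mm

At most 750 each: 4189/750 = 5.59, giving 6 ramp runs. That means 5 intermediate landings.
Ramp run (horizontal) at 1:20: 4189 × 20 = 83780 mm.
5 intermediate landings contribute 5 × 1525 = 7625 mm.
Top and bottom landings: 2 × 1500 = 3000 mm.
Total = 83780 + 7625 + 3000 = 94405 mm.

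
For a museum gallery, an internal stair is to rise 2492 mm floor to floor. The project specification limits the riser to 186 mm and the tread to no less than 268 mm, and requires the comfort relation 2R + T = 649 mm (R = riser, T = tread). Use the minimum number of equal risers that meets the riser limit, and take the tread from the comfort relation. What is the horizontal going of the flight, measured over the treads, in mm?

3809 mm

At most 186 each: 2492/186 = 13.40, giving 14 risers.
Each riser is 2492/14 = 178 mm (≤ 186 mm).
T = 649 − 2·178 = 293 mm, which satisfies the 268 mm minimum.
Going = (14 − 1) × 293 = 3809 mm.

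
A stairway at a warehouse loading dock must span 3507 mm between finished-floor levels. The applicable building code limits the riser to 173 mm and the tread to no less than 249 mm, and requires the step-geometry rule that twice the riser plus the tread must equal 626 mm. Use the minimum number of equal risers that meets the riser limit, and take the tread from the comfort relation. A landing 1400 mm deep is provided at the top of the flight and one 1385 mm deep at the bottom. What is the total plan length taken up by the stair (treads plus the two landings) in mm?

3507 / 173 = 20.272 → round up to 21 risers.
R = 3507 ÷ 21 = 167 mm.
Tread T = 626 − 2 × 167 = 292 mm (≥ 249 mm).
21 risers give 20 treads; going = 20 × 292 = 5840 mm.
Enclosure = 5840 + 1400 + 1385 = 8625 mm.

8625 mm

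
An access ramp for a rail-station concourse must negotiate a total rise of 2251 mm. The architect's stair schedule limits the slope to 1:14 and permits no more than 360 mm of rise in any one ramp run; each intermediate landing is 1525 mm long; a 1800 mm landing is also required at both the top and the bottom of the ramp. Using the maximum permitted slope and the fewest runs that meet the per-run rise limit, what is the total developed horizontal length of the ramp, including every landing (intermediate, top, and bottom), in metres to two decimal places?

44.26 m

2251 / 360 = 6.253 → round up to 7 ramp runs. That means 6 intermediate landings.
Ramp run (horizontal) at 1:14: 2251 × 14 = 31514 mm.
6 intermediate landings contribute 6 × 1525 = 9150 mm.
Top and bottom landings: 2 × 1800 = 3600 mm.
Total = 31514 + 9150 + 3600 = 44264 mm.
= 44.26 m.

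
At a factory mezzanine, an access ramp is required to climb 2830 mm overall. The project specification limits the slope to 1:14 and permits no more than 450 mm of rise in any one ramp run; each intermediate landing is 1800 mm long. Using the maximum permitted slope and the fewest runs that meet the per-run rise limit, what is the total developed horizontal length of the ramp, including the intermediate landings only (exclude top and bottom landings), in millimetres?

2830 / 450 = 6.29, so 7 ramp runs are needed. That means 6 intermediate landings.
Ramp run (horizontal) at 1:14: 2830 × 14 = 39620 mm.
6 intermediate landings contribute 6 × 1800 = 10800 mm.
Developed length = 39620 + 10800 = 50420 mm.

50420 mm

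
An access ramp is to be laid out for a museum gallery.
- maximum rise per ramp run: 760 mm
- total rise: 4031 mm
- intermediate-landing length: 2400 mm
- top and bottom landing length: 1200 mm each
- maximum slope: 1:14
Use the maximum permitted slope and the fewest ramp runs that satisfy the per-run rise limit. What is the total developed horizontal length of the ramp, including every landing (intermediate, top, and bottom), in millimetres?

⌈4031/760⌉ = 6 ramp runs. That means 5 intermediate landings.
Horizontal run for 4031 mm of rise at 1:14 is 4031 × 14 = 56434 mm.
5 intermediate landings contribute 5 × 2400 = 12000 mm.
Top and bottom landings: 2 × 1200 = 2400 mm.
Total = 56434 + 12000 + 2400 = 70834 mm.

70834 mm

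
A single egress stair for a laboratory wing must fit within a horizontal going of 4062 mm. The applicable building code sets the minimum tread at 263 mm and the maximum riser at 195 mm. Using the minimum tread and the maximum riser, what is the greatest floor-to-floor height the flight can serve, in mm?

3120 mm

Treads that fit: ⌊4062 / 263⌋ = 15.
Risers = treads + 1 = 16.
Maximum height = 16 × 195 = 3120 mm.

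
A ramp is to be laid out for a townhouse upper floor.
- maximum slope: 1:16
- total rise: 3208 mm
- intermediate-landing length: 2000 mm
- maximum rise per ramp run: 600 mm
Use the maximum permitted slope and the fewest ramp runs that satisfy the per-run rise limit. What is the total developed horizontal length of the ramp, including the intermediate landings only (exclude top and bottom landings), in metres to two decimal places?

61.33 m

3208 / 600 = 5.347 → round up to 6 ramp runs. That means 5 intermediate landings.
Horizontal run for 3208 mm of rise at 1:16 is 3208 × 16 = 51328 mm.
5 intermediate landings contribute 5 × 2000 = 10000 mm.
Developed length = 51328 + 10000 = 61328 mm.
= 61.33 m.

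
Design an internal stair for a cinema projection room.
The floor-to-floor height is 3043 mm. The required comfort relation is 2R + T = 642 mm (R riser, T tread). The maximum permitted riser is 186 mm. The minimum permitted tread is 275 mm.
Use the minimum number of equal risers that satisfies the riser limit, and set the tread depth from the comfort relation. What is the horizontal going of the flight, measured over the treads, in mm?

3043 / 186 = 16.360 → round up to 17 risers.
R = 3043 ÷ 17 = 179 mm.
Tread T = 642 − 2 × 179 = 284 mm (≥ 275 mm).
Treads = 17 − 1 = 16; going = 16 × 284 = 4544 mm.

4544 mm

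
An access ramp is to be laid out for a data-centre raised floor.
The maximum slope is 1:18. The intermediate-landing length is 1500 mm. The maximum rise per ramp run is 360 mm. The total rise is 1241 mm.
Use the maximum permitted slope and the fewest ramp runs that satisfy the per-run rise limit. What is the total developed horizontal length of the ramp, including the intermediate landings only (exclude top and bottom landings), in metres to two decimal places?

At most 360 each: 1241/360 = 3.45, giving 4 ramp runs. That means 3 intermediate landings.
Horizontal run for 1241 mm of rise at 1:18 is 1241 × 18 = 22338 mm.
Intermediate landings: 3 × 1500 = 4500 mm.
Developed length = 22338 + 4500 = 26838 mm.
= 26.84 m.

26.84 m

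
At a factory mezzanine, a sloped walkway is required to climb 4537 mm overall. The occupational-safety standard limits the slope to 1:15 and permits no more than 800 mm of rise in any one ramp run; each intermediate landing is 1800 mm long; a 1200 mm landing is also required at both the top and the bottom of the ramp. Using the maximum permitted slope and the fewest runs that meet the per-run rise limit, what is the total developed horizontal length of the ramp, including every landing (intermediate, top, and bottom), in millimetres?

79455 mm

4537 / 800 = 5.67, so 6 ramp runs are needed. That means 5 intermediate landings.
Ramp run (horizontal) at 1:15: 4537 × 15 = 68055 mm.
5 intermediate landings contribute 5 × 1800 = 9000 mm.
Top and bottom landings: 2 × 1200 = 2400 mm.
Total = 68055 + 9000 + 2400 = 79455 mm.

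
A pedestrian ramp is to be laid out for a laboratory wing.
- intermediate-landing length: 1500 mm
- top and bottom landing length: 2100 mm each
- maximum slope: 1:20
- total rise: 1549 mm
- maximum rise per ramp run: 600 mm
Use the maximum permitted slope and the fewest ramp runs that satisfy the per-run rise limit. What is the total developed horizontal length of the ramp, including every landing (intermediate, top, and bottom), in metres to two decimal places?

38.18 m

⌈1549/600⌉ = 3 ramp runs. That means 2 intermediate landings.
Horizontal run for 1549 mm of rise at 1:20 is 1549 × 20 = 30980 mm.
2 intermediate landings contribute 2 × 1500 = 3000 mm.
Top and bottom landings: 2 × 2100 = 4200 mm.
Total = 30980 + 3000 + 4200 = 38180 mm.
= 38.18 m.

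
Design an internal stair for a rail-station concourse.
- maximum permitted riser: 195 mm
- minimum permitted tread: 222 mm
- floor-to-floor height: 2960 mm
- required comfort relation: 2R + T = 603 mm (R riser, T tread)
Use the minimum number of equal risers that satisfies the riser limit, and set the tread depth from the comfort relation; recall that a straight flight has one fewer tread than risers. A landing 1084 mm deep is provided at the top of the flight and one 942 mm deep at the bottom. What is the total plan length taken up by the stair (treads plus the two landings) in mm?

5521 mm

2960 / 195 = 15.18, so 16 risers are needed.
Each riser is 2960/16 = 185 mm (≤ 195 mm).
From 2R + T = 603: T = 603 − 370 = 233 mm.
16 risers give 15 treads; going = 15 × 233 = 3495 mm.
Add landings: 3495 + 1084 + 942 = 5521 mm.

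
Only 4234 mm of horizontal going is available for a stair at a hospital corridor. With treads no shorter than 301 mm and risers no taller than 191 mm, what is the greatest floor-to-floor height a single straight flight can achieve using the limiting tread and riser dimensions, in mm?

2865 mm

4234 / 301 = 14.07, so 14 treads fit.
Risers = treads + 1 = 15.
Maximum height = 15 × 191 = 2865 mm.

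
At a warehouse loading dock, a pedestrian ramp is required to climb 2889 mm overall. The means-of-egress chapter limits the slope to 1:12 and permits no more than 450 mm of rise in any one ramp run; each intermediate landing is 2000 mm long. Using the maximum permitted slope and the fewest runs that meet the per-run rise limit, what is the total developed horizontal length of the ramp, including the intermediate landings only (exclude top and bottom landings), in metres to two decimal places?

46.67 m

At most 450 each: 2889/450 = 6.42, giving 7 ramp runs. That means 6 intermediate landings.
Ramp run (horizontal) at 1:12: 2889 × 12 = 34668 mm.
Intermediate landings: 6 × 2000 = 12000 mm.
Developed length = 34668 + 12000 = 46668 mm.
= 46.67 m.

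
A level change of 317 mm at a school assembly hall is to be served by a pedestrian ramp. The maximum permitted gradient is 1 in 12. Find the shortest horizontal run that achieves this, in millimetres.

At 1:12 the run is 12 × 317 = 3804 mm.

3804 mm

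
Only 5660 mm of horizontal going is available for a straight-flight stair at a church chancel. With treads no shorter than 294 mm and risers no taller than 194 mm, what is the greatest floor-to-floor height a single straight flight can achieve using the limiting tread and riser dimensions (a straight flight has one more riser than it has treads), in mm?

5660 / 294 = 19.25, so 19 treads fit.
Risers = treads + 1 = 20.
Maximum height = 20 × 194 = 3880 mm.

3880 mm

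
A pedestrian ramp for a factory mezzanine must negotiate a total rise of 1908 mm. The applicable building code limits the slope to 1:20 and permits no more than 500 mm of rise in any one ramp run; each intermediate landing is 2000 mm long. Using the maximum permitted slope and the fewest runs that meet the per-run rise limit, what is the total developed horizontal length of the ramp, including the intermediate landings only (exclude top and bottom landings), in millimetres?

1908 / 500 = 3.816 → round up to 4 ramp runs. That means 3 intermediate landings.
Horizontal run for 1908 mm of rise at 1:20 is 1908 × 20 = 38160 mm.
Intermediate landings: 3 × 2000 = 6000 mm.
Total developed length = 38160 + 6000 = 44160 mm.

44160 mm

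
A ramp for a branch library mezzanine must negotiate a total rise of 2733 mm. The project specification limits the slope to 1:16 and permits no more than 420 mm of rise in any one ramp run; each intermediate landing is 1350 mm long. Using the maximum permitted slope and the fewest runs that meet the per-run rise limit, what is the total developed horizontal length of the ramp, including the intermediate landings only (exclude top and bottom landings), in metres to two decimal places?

At most 420 each: 2733/420 = 6.51, giving 7 ramp runs. That means 6 intermediate landings.
Ramp run (horizontal) at 1:16: 2733 × 16 = 43728 mm.
6 intermediate landings contribute 6 × 1350 = 8100 mm.
Developed length = 43728 + 8100 = 51828 mm.
= 51.83 m.

51.83 m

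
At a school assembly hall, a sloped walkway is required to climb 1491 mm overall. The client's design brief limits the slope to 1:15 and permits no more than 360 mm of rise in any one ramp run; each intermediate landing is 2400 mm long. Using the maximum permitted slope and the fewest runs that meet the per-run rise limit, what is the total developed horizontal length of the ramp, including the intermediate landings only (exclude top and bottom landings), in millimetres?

31965 mm

1491 / 360 = 4.142 → round up to 5 ramp runs. That means 4 intermediate landings.
Ramp run (horizontal) at 1:15: 1491 × 15 = 22365 mm.
4 intermediate landings contribute 4 × 2400 = 9600 mm.
Total developed length = 22365 + 9600 = 31965 mm.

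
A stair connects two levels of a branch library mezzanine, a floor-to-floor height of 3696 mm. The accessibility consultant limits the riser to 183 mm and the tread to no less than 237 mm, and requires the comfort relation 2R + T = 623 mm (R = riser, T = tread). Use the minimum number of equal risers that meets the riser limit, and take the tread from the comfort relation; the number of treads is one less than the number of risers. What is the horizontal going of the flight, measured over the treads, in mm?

5420 mm

At most 183 each: 3696/183 = 20.20, giving 21 risers.
R = 3696 ÷ 21 = 176 mm.
T = 623 − 2·176 = 271 mm, which satisfies the 237 mm minimum.
Going = (21 − 1) × 271 = 5420 mm.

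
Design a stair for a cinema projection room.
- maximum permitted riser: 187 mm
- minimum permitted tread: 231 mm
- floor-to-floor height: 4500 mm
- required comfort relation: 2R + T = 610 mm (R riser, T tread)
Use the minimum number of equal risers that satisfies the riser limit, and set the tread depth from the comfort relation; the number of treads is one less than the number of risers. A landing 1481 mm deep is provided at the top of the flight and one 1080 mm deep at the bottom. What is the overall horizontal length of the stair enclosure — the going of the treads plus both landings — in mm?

4500 / 187 = 24.064 → round up to 25 risers.
Riser R = 4500 / 25 = 180 mm, within the 187 mm limit.
Tread T = 610 − 2 × 180 = 250 mm (≥ 231 mm).
25 risers give 24 treads; going = 24 × 250 = 6000 mm.
Enclosure = 6000 + 1481 + 1080 = 8561 mm.

8561 mm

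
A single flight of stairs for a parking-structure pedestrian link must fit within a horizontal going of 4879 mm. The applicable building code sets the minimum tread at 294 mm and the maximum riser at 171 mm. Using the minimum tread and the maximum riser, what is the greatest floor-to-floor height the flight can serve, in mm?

2907 mm

Treads that fit: ⌊4879 / 294⌋ = 16.
Risers = treads + 1 = 17.
Maximum height = 17 × 171 = 2907 mm.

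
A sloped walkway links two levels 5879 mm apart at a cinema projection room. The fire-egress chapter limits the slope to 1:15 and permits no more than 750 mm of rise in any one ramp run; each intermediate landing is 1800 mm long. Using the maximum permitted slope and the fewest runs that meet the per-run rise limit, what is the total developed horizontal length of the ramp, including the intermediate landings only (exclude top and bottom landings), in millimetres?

5879 / 750 = 7.84, so 8 ramp runs are needed. That means 7 intermediate landings.
Horizontal run for 5879 mm of rise at 1:15 is 5879 × 15 = 88185 mm.
7 intermediate landings contribute 7 × 1800 = 12600 mm.
Developed length = 88185 + 12600 = 100785 mm.

100785 mm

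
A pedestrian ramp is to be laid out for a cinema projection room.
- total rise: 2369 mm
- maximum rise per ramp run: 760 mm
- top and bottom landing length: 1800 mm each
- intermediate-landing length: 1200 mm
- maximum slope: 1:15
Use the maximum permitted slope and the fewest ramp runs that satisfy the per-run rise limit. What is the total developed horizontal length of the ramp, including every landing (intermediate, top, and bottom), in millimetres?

42735 mm

At most 760 each: 2369/760 = 3.12, giving 4 ramp runs. That means 3 intermediate landings.
Ramp run (horizontal) at 1:15: 2369 × 15 = 35535 mm.
Intermediate landings: 3 × 1200 = 3600 mm.
Top and bottom landings: 2 × 1800 = 3600 mm.
Total = 35535 + 3600 + 3600 = 42735 mm.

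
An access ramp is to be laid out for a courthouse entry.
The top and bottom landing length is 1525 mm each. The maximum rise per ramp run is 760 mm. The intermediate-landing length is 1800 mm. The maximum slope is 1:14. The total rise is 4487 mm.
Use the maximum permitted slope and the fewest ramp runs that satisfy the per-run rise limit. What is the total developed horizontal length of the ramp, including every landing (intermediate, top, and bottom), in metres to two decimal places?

74.87 m

4487 / 760 = 5.904 → round up to 6 ramp runs. That means 5 intermediate landings.
Ramp run (horizontal) at 1:14: 4487 × 14 = 62818 mm.
5 intermediate landings contribute 5 × 1800 = 9000 mm.
Top and bottom landings: 2 × 1525 = 3050 mm.
Total = 62818 + 9000 + 3050 = 74868 mm.
= 74.87 m.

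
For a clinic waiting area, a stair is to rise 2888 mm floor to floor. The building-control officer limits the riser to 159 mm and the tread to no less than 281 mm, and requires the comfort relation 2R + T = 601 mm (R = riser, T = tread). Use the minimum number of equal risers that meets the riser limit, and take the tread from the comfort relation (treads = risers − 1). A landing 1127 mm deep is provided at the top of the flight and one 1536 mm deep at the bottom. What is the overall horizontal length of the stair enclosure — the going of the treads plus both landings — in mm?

2888 / 159 = 18.16, so 19 risers are needed.
R = 2888 ÷ 19 = 152 mm.
T = 601 − 2·152 = 297 mm, which satisfies the 281 mm minimum.
Treads = 19 − 1 = 18; going = 18 × 297 = 5346 mm.
Enclosure = 5346 + 1127 + 1536 = 8009 mm.

8009 mm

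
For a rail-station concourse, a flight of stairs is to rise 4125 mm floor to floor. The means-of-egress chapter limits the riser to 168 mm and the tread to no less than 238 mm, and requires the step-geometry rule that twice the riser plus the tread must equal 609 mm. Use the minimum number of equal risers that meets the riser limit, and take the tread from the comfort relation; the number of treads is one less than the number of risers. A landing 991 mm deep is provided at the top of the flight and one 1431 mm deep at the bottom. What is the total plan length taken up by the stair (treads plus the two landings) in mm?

9118 mm

4125 / 168 = 24.55, so 25 risers are needed.
R = 4125 ÷ 25 = 165 mm.
Tread T = 609 − 2 × 165 = 279 mm (≥ 238 mm).
25 risers give 24 treads; going = 24 × 279 = 6696 mm.
Enclosure = 6696 + 991 + 1431 = 9118 mm.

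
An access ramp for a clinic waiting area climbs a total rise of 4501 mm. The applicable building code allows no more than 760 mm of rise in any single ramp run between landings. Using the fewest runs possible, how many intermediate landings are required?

4501 / 760 = 5.922 → round up to 6 ramp runs.
6 runs are separated by 5 intermediate landings.

5 intermediate landings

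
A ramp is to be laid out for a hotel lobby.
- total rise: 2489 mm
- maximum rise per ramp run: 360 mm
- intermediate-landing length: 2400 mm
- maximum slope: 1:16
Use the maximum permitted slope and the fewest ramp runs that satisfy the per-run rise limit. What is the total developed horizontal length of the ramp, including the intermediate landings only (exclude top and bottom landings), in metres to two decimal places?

⌈2489/360⌉ = 7 ramp runs. That means 6 intermediate landings.
Horizontal run for 2489 mm of rise at 1:16 is 2489 × 16 = 39824 mm.
6 intermediate landings contribute 6 × 2400 = 14400 mm.
Total developed length = 39824 + 14400 = 54224 mm.
= 54.22 m.

54.22 m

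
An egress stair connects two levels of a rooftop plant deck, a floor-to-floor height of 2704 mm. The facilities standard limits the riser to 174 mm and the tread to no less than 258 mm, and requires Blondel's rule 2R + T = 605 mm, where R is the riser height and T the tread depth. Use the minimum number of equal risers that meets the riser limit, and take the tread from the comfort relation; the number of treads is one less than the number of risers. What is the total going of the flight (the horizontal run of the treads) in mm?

At most 174 each: 2704/174 = 15.54, giving 16 risers.
Each riser is 2704/16 = 169 mm (≤ 174 mm).
T = 605 − 2·169 = 267 mm, which satisfies the 258 mm minimum.
Going = (16 − 1) × 267 = 4005 mm.

4005 mm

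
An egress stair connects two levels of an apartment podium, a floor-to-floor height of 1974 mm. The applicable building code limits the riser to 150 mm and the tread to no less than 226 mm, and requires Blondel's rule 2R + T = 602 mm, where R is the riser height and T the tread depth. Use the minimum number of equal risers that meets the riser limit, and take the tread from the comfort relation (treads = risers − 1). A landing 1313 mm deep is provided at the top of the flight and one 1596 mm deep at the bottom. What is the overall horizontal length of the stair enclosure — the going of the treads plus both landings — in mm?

7069 mm

At most 150 each: 1974/150 = 13.16, giving 14 risers.
Riser R = 1974 / 14 = 141 mm, within the 150 mm limit.
From 2R + T = 602: T = 602 − 282 = 320 mm.
Going = (14 − 1) × 320 = 4160 mm.
Enclosure = 4160 + 1313 + 1596 = 7069 mm.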